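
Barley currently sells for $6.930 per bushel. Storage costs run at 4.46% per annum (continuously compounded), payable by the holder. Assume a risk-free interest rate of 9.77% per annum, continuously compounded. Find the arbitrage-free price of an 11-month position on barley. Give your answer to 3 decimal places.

$7.896 per bushel

Net carry = r + u − y = 0.0977 + 0.0446 − 0.0000 = 0.1423
F = S·e^((r+u−y)T) = 6.930 · e^(0.1423 × 11/12) = 6.930 · e^0.130442
= 6.930 × 1.139332 = $7.896 per bushel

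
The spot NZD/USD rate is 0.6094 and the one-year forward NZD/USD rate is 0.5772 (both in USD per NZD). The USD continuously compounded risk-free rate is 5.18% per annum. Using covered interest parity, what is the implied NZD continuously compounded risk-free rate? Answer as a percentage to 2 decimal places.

10.61%

F = S·e^((r_USD − r_NZD)T) ⇒ r_NZD = r_USD − ln(F/S)/T
ln(0.5772/0.6094) = -0.054286; /(12/12) = -0.054286
r_NZD = 0.0518 + 0.054286 = 0.106086
r_NZD = 10.61%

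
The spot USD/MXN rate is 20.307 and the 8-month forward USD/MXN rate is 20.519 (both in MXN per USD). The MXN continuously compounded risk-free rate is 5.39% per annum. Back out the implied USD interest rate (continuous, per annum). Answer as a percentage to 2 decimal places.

F = S·e^((r_MXN − r_USD)T) ⇒ r_USD = r_MXN − ln(F/S)/T
ln(20.519/20.307) = 0.010386; /(8/12) = 0.015579
r_USD = 0.0539 − 0.015579 = 0.038321
r_USD = 3.83%

3.83%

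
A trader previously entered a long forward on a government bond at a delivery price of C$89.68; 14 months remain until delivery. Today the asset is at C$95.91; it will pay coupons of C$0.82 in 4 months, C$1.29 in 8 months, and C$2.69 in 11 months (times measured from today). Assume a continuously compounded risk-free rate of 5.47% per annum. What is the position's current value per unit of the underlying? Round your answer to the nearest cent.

PV(remaining coupons) I = 0.82·e^(−0.0547·4/12) + 1.29·e^(−0.0547·8/12) + 2.69·e^(−0.0547·11/12) = 4.6074
Current forward F = (S − I)·e^(rT) = (95.91 − 4.6074)·e^(0.0547·14/12) = 91.3026 × 1.065897 = 97.3192
Value (long) = (F − K)·e^(−rT) = (97.3192 − 89.68) × 0.938177 = 7.1669
Value = C$7.17

C$7.17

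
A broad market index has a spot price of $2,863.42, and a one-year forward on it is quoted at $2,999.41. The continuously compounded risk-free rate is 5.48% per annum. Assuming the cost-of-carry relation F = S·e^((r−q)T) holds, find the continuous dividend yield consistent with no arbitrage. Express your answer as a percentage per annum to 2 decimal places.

From F = S·e^((r−q)T): (r − q) = ln(F/S)/T
ln(2999.41/2863.42) = ln(1.047492) = 0.046399
(r − q) = 0.046399 / (12/12) = 0.046399
q = r − ln(F/S)/T = 0.0548 − 0.046399 = 0.008401
q = 0.84%

0.84%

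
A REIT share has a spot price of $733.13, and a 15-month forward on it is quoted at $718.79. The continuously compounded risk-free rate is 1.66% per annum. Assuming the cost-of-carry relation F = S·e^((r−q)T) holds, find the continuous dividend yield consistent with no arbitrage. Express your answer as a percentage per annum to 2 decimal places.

3.24%

From F = S·e^((r−q)T): (r − q) = ln(F/S)/T
ln(718.79/733.13) = ln(0.980440) = -0.019754
(r − q) = -0.019754 / (15/12) = -0.015803
q = r − ln(F/S)/T = 0.0166 + 0.015803 = 0.032403
q = 3.24%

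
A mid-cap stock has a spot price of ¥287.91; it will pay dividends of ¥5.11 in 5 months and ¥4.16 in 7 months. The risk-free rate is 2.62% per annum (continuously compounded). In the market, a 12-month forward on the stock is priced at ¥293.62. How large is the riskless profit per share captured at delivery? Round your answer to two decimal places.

PV(dividends) I = 5.11·e^(−0.0262·5/12) + 4.16·e^(−0.0262·7/12) = 9.1514
Fair forward F* = (S − I)·e^(rT) = (287.91 − 9.1514)·e^0.026200 = 278.7586 × 1.026546 = 286.1585
Market ¥293.62 > fair 286.1585: forward overpriced → cash-and-carry (borrow at r, buy the stock and collect the dividends, short the forward).
Profit at T = |F_mkt − F*| = |293.62 − 286.1585| = ¥7.46 per share

¥7.46 per share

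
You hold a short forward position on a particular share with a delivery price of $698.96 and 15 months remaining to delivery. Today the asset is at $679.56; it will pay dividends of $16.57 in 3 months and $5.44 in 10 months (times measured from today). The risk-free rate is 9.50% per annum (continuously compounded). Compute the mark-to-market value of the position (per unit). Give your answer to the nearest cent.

-$37.66

PV(remaining dividends) I = 16.57·e^(−0.0950·3/12) + 5.44·e^(−0.0950·10/12) = 21.2070
Current forward F = (S − I)·e^(rT) = (679.56 − 21.2070)·e^(0.0950·15/12) = 658.3530 × 1.126088 = 741.3634
Value (long) = (F − K)·e^(−rT) = (741.3634 − 698.96) × 0.888030 = 37.6555
Short position value = −(long value) = -$37.66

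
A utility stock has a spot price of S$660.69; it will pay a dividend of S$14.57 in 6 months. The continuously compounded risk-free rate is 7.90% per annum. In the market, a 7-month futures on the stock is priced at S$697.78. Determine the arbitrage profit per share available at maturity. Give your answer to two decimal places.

S$20.60 per share

PV(dividends) I = 14.57·e^(−0.0790·6/12) = 14.0057
Fair futures F* = (S − I)·e^(rT) = (660.69 − 14.0057)·e^0.046083 = 646.6843 × 1.047161 = 677.1826
Market S$697.78 > fair 677.1826: forward overpriced → cash-and-carry (borrow at r, buy the stock and collect the dividends, short the forward).
Profit at T = |F_mkt − F*| = |697.78 − 677.1826| = S$20.60 per share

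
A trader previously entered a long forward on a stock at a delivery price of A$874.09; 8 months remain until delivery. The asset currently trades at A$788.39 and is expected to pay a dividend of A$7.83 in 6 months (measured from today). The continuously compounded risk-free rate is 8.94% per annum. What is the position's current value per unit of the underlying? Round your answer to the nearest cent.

PV(remaining dividends) I = 7.83·e^(−0.0894·6/12) = 7.4877
Current forward F = (S − I)·e^(rT) = (788.39 − 7.4877)·e^(0.0894·8/12) = 780.9023 × 1.061412 = 828.8591
Value (long) = (F − K)·e^(−rT) = (828.8591 − 874.09) × 0.942141 = -42.6139
Value = -A$42.61

-A$42.61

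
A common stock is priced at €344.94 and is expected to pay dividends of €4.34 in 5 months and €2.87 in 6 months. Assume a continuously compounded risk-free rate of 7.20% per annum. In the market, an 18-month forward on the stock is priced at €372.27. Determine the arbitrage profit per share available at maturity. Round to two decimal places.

€4.23 per share

PV(dividends) I = 4.34·e^(−0.0720·5/12) + 2.87·e^(−0.0720·6/12) = 6.9803
Fair forward F* = (S − I)·e^(rT) = (344.94 − 6.9803)·e^0.108000 = 337.9597 × 1.114048 = 376.5033
Market €372.27 < fair 376.5033: forward underpriced → reverse cash-and-carry (short the stock, invest proceeds at r, pay the dividends, go long the forward).
Profit at T = |F_mkt − F*| = |372.27 − 376.5033| = €4.23 per share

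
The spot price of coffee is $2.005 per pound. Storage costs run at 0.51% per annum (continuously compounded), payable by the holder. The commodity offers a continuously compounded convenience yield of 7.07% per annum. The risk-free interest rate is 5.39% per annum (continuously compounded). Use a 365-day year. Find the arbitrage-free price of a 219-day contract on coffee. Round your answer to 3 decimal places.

Net carry = r + u − y = 0.0539 + 0.0051 − 0.0707 = -0.0117
F = S·e^((r+u−y)T) = 2.005 · e^(-0.0117 × 219/365) = 2.005 · e^-0.007020
= 2.005 × 0.993005 = $1.991 per pound

$1.991 per pound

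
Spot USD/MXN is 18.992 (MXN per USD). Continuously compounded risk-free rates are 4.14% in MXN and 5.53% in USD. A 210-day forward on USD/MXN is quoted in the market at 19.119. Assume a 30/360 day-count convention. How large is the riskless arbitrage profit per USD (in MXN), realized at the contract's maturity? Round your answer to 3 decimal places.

0.280 per USD (in MXN)

Fair forward: F* = S·e^(carry·T), with carry = (r_MXN − r_USD) = 0.0414 − 0.0553 = -0.0139
F* = 18.992 · e^(-0.0139 × 210/360) = 18.992 · e^-0.008108 = 18.992 × 0.991925 = 18.8386
Market 19.119 > fair 18.8386: forward overpriced → cash-and-carry (buy spot, short the forward).
At maturity, profit = |F_mkt − F*| = |19.119 − 18.8386| = 0.280 per USD (in MXN)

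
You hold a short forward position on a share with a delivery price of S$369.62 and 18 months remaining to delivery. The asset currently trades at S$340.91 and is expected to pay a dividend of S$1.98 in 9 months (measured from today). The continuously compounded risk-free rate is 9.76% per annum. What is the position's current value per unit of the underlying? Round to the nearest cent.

PV(remaining dividends) I = 1.98·e^(−0.0976·9/12) = 1.8402
Current forward F = (S − I)·e^(rT) = (340.91 − 1.8402)·e^(0.0976·18/12) = 339.0698 × 1.157659 = 392.5272
Value (long) = (F − K)·e^(−rT) = (392.5272 − 369.62) × 0.863812 = 19.7875
Short position value = −(long value) = -S$19.79

-S$19.79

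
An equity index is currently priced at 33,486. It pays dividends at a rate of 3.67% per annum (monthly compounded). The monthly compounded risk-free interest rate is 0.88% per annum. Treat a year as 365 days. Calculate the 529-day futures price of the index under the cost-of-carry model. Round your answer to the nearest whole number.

32,161

F = S · (1+r/12)^(12T) / (1+q/12)^(12T)
= 33486 × 1.012831 / 1.054544 = 33486 × 0.960445
F = 32,161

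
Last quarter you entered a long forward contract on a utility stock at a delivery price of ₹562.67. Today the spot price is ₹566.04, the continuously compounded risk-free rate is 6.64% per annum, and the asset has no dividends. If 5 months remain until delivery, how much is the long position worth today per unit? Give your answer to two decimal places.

₹18.72

Current fair forward for the remaining 5 months: F = S·e^(r·T), r = 0.0664
F = 566.04 · e^(0.0664 × 5/12) = 566.04 × 1.028053 = 581.9191
Value of long forward = (F − K)·e^(−rT) = (581.9191 − 562.67) · e^(−0.0664·5/12)
= 19.2491 × 0.972713 = 18.72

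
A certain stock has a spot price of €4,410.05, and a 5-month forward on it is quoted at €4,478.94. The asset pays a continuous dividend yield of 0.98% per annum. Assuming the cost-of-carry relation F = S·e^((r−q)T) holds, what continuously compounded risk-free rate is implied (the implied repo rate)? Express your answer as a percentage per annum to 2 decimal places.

From F = S·e^((r−q)T): (r − q) = ln(F/S)/T
ln(4478.94/4410.05) = ln(1.015621) = 0.015500
(r − q) = 0.015500 / (5/12) = 0.037200
r = ln(F/S)/T + q = 0.037200 + 0.0098 = 0.047000
r = 4.70%

4.70%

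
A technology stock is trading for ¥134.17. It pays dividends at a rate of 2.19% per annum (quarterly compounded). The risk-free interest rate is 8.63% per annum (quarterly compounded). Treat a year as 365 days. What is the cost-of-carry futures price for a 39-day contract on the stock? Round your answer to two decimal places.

¥135.08

F = S · (1+r/4)^(4T) / (1+q/4)^(4T)
= 134.17 × 1.009165 / 1.002336 = 134.17 × 1.006813
F = ¥135.08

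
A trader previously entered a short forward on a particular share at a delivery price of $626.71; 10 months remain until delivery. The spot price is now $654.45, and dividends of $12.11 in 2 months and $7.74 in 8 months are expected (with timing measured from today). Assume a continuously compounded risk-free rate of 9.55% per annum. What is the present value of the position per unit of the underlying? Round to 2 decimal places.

PV(remaining dividends) I = 12.11·e^(−0.0955·2/12) + 7.74·e^(−0.0955·8/12) = 19.1814
Current forward F = (S − I)·e^(rT) = (654.45 − 19.1814)·e^(0.0955·10/12) = 635.2686 × 1.082836 = 687.8917
Value (long) = (F − K)·e^(−rT) = (687.8917 − 626.71) × 0.923501 = 56.5014
Short position value = −(long value) = -$56.50

-$56.50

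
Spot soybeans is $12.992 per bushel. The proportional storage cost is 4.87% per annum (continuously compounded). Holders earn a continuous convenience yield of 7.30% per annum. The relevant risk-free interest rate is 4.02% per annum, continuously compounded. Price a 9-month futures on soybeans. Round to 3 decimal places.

Net carry = r + u − y = 0.0402 + 0.0487 − 0.0730 = 0.0159
F = S·e^((r+u−y)T) = 12.992 · e^(0.0159 × 9/12) = 12.992 · e^0.011925
= 12.992 × 1.011996 = $13.148 per bushel

$13.148 per bushel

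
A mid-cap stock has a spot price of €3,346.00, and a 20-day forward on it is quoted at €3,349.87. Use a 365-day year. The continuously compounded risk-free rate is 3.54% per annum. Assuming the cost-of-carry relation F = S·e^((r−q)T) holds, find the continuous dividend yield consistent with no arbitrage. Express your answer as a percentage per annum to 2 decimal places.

From F = S·e^((r−q)T): (r − q) = ln(F/S)/T
ln(3349.87/3346.00) = ln(1.001157) = 0.001156
(r − q) = 0.001156 / (20/365) = 0.021097
q = r − ln(F/S)/T = 0.0354 − 0.021097 = 0.014303
q = 1.43%

1.43%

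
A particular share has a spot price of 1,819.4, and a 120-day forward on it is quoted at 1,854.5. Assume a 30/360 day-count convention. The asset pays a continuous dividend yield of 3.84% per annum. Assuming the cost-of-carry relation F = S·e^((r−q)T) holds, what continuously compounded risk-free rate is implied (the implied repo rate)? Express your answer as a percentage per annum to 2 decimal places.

From F = S·e^((r−q)T): (r − q) = ln(F/S)/T
ln(1854.5/1819.4) = ln(1.019292) = 0.019108
(r − q) = 0.019108 / (120/360) = 0.057324
r = ln(F/S)/T + q = 0.057324 + 0.0384 = 0.095724
r = 9.57%

9.57%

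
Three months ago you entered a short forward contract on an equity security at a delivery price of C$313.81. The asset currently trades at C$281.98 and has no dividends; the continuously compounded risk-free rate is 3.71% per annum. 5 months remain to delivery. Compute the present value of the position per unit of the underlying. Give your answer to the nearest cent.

Current fair forward for the remaining 5 months: F = S·e^(r·T), r = 0.0371
F = 281.98 · e^(0.0371 × 5/12) = 281.98 × 1.015578 = 286.3727
Value of long forward = (F − K)·e^(−rT) = (286.3727 − 313.81) · e^(−0.0371·5/12)
= -27.4373 × 0.984661 = -27.02
Short position value = −(long value) = C$27.02

C$27.02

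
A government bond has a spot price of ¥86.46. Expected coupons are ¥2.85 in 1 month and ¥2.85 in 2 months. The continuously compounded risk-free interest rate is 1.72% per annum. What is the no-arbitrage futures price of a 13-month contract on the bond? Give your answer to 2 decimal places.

PV(coupons) I = 2.85·e^(−0.0172·1/12) + 2.85·e^(−0.0172·2/12)
I = 2.8459 + 2.8418 = 5.6877
F = (S − I)·e^(rT) = (86.46 − 5.6877) · e^(0.0172·13/12)
= 80.7723 · e^0.018633 = 80.7723 × 1.018808 = ¥82.29

¥82.29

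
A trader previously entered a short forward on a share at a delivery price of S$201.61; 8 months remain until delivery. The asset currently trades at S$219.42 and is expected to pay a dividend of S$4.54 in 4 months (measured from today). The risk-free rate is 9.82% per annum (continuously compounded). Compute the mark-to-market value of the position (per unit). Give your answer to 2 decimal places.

-S$26.19

PV(remaining dividends) I = 4.54·e^(−0.0982·4/12) = 4.3938
Current forward F = (S − I)·e^(rT) = (219.42 − 4.3938)·e^(0.0982·8/12) = 215.0262 × 1.067657 = 229.5742
Value (long) = (F − K)·e^(−rT) = (229.5742 − 201.61) × 0.936630 = 26.1921
Short position value = −(long value) = -S$26.19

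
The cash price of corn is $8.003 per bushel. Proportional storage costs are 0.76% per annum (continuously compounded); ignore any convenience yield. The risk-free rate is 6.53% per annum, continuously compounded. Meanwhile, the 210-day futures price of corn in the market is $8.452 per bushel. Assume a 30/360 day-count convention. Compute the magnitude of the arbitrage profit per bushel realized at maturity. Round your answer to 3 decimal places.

$0.101 per bushel

Fair futures: F* = S·e^(carry·T), with carry = (r + u) = 0.0653 + 0.0076 = 0.0729
F* = 8.003 · e^(0.0729 × 210/360) = 8.003 · e^0.042525 = 8.003 × 1.043442 = $8.3507
Market $8.452 > fair $8.3507: forward overpriced → cash-and-carry (buy spot, short the forward).
At maturity, profit = |F_mkt − F*| = |8.452 − 8.3507| = $0.101 per bushel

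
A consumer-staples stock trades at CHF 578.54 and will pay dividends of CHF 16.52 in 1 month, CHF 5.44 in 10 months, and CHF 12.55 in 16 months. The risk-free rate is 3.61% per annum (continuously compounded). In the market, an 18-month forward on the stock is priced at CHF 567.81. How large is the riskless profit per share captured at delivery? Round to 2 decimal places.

PV(dividends) I = 16.52·e^(−0.0361·1/12) + 5.44·e^(−0.0361·10/12) + 12.55·e^(−0.0361·16/12) = 33.7094
Fair forward F* = (S − I)·e^(rT) = (578.54 − 33.7094)·e^0.054150 = 544.8306 × 1.055643 = 575.1466
Market CHF 567.81 < fair 575.1466: forward underpriced → reverse cash-and-carry (short the stock, invest proceeds at r, pay the dividends, go long the forward).
Profit at T = |F_mkt − F*| = |567.81 − 575.1466| = CHF 7.34 per share

CHF 7.34 per share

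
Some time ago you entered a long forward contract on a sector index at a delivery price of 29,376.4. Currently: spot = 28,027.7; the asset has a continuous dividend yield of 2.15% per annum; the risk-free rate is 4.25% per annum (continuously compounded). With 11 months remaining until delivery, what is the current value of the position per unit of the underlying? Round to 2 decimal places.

Current fair forward for the remaining 11 months: F = S·e^((r − q)·T), (r − q) = 0.0425 − 0.0215 = 0.0210
F = 28027.7 · e^(0.0210 × 11/12) = 28027.7 × 1.01943648 = 28572.4598
Value of long forward = (F − K)·e^(−rT) = (28572.4598 − 29376.4) · e^(−0.0425·11/12)
= -803.9402 × 0.96179078 = -773.22

-773.22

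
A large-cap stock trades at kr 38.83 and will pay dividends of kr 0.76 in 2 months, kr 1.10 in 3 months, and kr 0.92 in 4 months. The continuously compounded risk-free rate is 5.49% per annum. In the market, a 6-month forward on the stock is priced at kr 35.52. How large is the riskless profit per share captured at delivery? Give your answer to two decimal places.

kr 1.57 per share

PV(dividends) I = 0.76·e^(−0.0549·2/12) + 1.10·e^(−0.0549·3/12) + 0.92·e^(−0.0549·4/12) = 2.7414
Fair forward F* = (S − I)·e^(rT) = (38.83 − 2.7414)·e^0.027450 = 36.0886 × 1.027830 = 37.0929
Market kr 35.52 < fair 37.0929: forward underpriced → reverse cash-and-carry (short the stock, invest proceeds at r, pay the dividends, go long the forward).
Profit at T = |F_mkt − F*| = |35.52 − 37.0929| = kr 1.57 per share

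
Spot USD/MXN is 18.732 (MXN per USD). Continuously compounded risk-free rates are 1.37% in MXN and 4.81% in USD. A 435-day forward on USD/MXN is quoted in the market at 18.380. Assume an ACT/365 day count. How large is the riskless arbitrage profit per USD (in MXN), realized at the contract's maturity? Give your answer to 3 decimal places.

Fair forward: F* = S·e^(carry·T), with carry = (r_MXN − r_USD) = 0.0137 − 0.0481 = -0.0344
F* = 18.732 · e^(-0.0344 × 435/365) = 18.732 · e^-0.040997 = 18.732 × 0.959832 = 17.9796
Market 18.380 > fair 17.9796: forward overpriced → cash-and-carry (buy spot, short the forward).
At maturity, profit = |F_mkt − F*| = |18.380 − 17.9796| = 0.400 per USD (in MXN)

0.400 per USD (in MXN)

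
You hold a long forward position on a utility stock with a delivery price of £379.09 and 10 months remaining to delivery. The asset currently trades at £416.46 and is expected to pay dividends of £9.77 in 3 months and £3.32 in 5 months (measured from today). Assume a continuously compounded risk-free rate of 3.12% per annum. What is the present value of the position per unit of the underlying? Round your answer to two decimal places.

£34.13

PV(remaining dividends) I = 9.77·e^(−0.0312·3/12) + 3.32·e^(−0.0312·5/12) = 12.9712
Current forward F = (S − I)·e^(rT) = (416.46 − 12.9712)·e^(0.0312·10/12) = 403.4888 × 1.026341 = 414.1171
Value (long) = (F − K)·e^(−rT) = (414.1171 − 379.09) × 0.974335 = 34.1281
Value = £34.13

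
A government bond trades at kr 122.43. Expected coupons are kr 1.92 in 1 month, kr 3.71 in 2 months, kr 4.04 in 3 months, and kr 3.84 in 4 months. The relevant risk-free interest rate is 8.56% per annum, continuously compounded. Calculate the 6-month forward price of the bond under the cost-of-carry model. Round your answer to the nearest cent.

PV(coupons) I = 1.92·e^(−0.0856·1/12) + 3.71·e^(−0.0856·2/12) + 4.04·e^(−0.0856·3/12) + 3.84·e^(−0.0856·4/12)
I = 1.9064 + 3.6574 + 3.9545 + 3.7320 = 13.2503
F = (S − I)·e^(rT) = (122.43 − 13.2503) · e^(0.0856·6/12)
= 109.1797 · e^0.042800 = 109.1797 × 1.043729 = kr 113.95

kr 113.95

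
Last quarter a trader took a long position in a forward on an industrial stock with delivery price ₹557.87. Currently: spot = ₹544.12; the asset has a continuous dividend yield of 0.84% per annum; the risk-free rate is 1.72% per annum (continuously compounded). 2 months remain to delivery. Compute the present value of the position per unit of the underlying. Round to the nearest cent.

Current fair forward for the remaining 2 months: F = S·e^((r − q)·T), (r − q) = 0.0172 − 0.0084 = 0.0088
F = 544.12 · e^(0.0088 × 2/12) = 544.12 × 1.001468 = 544.9188
Value of long forward = (F − K)·e^(−rT) = (544.9188 − 557.87) · e^(−0.0172·2/12)
= -12.9512 × 0.997137 = -12.91

-₹12.91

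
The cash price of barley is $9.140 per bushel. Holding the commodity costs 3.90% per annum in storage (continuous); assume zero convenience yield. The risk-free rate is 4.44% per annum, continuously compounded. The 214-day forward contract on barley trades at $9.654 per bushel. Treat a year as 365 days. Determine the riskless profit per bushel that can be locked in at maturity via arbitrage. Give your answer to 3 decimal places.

$0.056 per bushel

Fair forward: F* = S·e^(carry·T), with carry = (r + u) = 0.0444 + 0.0390 = 0.0834
F* = 9.140 · e^(0.0834 × 214/365) = 9.140 · e^0.048898 = 9.140 × 1.050113 = $9.5980
Market $9.654 > fair $9.5980: forward overpriced → cash-and-carry (buy spot, short the forward).
At maturity, profit = |F_mkt − F*| = |9.654 − 9.5980| = $0.056 per bushel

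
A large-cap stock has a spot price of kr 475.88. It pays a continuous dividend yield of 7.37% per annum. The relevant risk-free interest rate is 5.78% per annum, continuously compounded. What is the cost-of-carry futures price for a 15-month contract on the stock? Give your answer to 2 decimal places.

kr 466.52

F = S·e^((r − q)T) = 475.88 · e^((0.0578 − 0.0737) × 15/12)
= 475.88 · e^-0.019875 = 475.88 × 0.980321
F = kr 466.52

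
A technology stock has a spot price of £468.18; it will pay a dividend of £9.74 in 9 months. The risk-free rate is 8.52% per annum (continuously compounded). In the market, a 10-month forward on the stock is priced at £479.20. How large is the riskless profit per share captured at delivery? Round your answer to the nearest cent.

£13.62 per share

PV(dividends) I = 9.74·e^(−0.0852·9/12) = 9.1371
Fair forward F* = (S − I)·e^(rT) = (468.18 − 9.1371)·e^0.071000 = 459.0429 × 1.073581 = 492.8197
Market £479.20 < fair 492.8197: forward underpriced → reverse cash-and-carry (short the stock, invest proceeds at r, pay the dividends, go long the forward).
Profit at T = |F_mkt − F*| = |479.20 − 492.8197| = £13.62 per share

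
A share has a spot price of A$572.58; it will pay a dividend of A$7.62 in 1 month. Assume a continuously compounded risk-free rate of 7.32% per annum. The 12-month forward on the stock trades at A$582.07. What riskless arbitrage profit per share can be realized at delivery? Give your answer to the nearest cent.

A$25.85 per share

PV(dividends) I = 7.62·e^(−0.0732·1/12) = 7.5737
Fair forward F* = (S − I)·e^(rT) = (572.58 − 7.5737)·e^0.073200 = 565.0063 × 1.075946 = 607.9163
Market A$582.07 < fair 607.9163: forward underpriced → reverse cash-and-carry (short the stock, invest proceeds at r, pay the dividends, go long the forward).
Profit at T = |F_mkt − F*| = |582.07 − 607.9163| = A$25.85 per share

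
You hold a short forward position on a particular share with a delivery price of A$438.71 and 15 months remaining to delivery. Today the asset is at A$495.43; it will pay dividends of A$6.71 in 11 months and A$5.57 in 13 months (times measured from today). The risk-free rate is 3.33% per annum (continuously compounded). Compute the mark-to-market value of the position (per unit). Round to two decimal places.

PV(remaining dividends) I = 6.71·e^(−0.0333·11/12) + 5.57·e^(−0.0333·13/12) = 11.8809
Current forward F = (S − I)·e^(rT) = (495.43 − 11.8809)·e^(0.0333·15/12) = 483.5491 × 1.042503 = 504.1014
Value (long) = (F − K)·e^(−rT) = (504.1014 − 438.71) × 0.959229 = 62.7253
Short position value = −(long value) = -A$62.73

-A$62.73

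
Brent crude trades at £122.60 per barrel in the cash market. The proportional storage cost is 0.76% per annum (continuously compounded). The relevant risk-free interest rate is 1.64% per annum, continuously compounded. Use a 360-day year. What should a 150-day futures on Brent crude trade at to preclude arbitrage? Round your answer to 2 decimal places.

Net carry = r + u − y = 0.0164 + 0.0076 − 0.0000 = 0.0240
F = S·e^((r+u−y)T) = 122.60 · e^(0.0240 × 150/360) = 122.60 · e^0.010000
= 122.60 × 1.010050 = £123.83 per barrel

£123.83 per barrel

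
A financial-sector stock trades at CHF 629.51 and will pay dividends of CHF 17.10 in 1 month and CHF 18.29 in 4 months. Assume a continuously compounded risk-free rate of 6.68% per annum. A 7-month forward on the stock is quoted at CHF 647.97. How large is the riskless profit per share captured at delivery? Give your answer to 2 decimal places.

CHF 29.72 per share

PV(dividends) I = 17.10·e^(−0.0668·1/12) + 18.29·e^(−0.0668·4/12) = 34.8923
Fair forward F* = (S − I)·e^(rT) = (629.51 − 34.8923)·e^0.038967 = 594.6177 × 1.039736 = 618.2454
Market CHF 647.97 > fair 618.2454: forward overpriced → cash-and-carry (borrow at r, buy the stock and collect the dividends, short the forward).
Profit at T = |F_mkt − F*| = |647.97 − 618.2454| = CHF 29.72 per share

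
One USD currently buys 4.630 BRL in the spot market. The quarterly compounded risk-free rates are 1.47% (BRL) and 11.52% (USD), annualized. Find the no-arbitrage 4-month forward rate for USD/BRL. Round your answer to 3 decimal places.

By covered interest parity, F = S · (1+r_BRL/4)^(4T) / (1+r_USD/4)^(4T)
= 4.630 × 1.004903 / 1.038583 = 4.630 × 0.967571
F = 4.480 BRL per USD

4.480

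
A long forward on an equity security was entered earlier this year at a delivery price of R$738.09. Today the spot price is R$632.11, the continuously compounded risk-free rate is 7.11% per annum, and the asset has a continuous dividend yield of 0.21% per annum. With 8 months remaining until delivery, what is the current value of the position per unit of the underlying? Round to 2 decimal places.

-R$72.70

Current fair forward for the remaining 8 months: F = S·e^((r − q)·T), (r − q) = 0.0711 − 0.0021 = 0.0690
F = 632.11 · e^(0.0690 × 8/12) = 632.11 × 1.047074 = 661.8659
Value of long forward = (F − K)·e^(−rT) = (661.8659 − 738.09) · e^(−0.0711·8/12)
= -76.2241 × 0.953706 = -72.70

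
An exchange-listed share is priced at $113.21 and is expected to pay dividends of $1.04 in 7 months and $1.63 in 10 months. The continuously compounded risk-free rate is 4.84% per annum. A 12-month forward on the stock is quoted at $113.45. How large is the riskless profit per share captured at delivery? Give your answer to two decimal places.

PV(dividends) I = 1.04·e^(−0.0484·7/12) + 1.63·e^(−0.0484·10/12) = 2.5766
Fair forward F* = (S − I)·e^(rT) = (113.21 − 2.5766)·e^0.048400 = 110.6334 × 1.049590 = 116.1197
Market $113.45 < fair 116.1197: forward underpriced → reverse cash-and-carry (short the stock, invest proceeds at r, pay the dividends, go long the forward).
Profit at T = |F_mkt − F*| = |113.45 − 116.1197| = $2.67 per share

$2.67 per share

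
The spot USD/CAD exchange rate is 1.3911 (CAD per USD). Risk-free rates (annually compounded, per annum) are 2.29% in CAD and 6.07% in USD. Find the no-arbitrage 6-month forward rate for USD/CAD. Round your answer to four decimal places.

1.3661

By covered interest parity, F = S · (1+r_CAD)^T / (1+r_USD)^T
= 1.3911 × 1.011385 / 1.029903 = 1.3911 × 0.982020
F = 1.3661 CAD per USD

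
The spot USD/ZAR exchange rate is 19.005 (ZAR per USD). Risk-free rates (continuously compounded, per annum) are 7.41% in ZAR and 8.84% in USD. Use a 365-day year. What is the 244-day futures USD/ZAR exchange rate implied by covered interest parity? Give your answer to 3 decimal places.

18.824

F = S·e^((r_ZAR − r_USD)T) = 19.005 · e^((0.0741 − 0.0884) × 244/365)
= 19.005 · e^-0.009559 = 19.005 × 0.990487
F = 18.824 ZAR per USD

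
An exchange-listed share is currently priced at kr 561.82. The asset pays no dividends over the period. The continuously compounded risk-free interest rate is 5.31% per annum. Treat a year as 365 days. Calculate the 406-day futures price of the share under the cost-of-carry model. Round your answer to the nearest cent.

F = S·e^(rT) = 561.82 · e^(0.0531 × 406/365)
= 561.82 · e^0.059065 = 561.82 × 1.060844
F = kr 596.00

kr 596.00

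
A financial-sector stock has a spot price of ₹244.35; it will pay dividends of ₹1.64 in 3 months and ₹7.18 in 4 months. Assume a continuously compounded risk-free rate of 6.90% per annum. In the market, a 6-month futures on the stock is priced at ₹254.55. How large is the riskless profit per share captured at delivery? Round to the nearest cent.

PV(dividends) I = 1.64·e^(−0.0690·3/12) + 7.18·e^(−0.0690·4/12) = 8.6287
Fair futures F* = (S − I)·e^(rT) = (244.35 − 8.6287)·e^0.034500 = 235.7213 × 1.035102 = 243.9956
Market ₹254.55 > fair 243.9956: forward overpriced → cash-and-carry (borrow at r, buy the stock and collect the dividends, short the forward).
Profit at T = |F_mkt − F*| = |254.55 − 243.9956| = ₹10.55 per share

₹10.55 per share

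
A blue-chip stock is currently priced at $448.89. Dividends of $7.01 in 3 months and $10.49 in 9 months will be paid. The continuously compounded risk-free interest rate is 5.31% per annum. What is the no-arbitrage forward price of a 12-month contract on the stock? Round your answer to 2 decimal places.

PV(dividends) I = 7.01·e^(−0.0531·3/12) + 10.49·e^(−0.0531·9/12)
I = 6.9176 + 10.0804 = 16.9980
F = (S − I)·e^(rT) = (448.89 − 16.9980) · e^(0.0531·12/12)
= 431.8920 · e^0.053100 = 431.8920 × 1.054535 = $455.45

$455.45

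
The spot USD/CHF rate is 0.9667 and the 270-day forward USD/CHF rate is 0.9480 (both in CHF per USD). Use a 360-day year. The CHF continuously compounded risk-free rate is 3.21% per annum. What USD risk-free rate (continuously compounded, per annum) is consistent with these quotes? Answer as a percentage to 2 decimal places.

5.81%

F = S·e^((r_CHF − r_USD)T) ⇒ r_USD = r_CHF − ln(F/S)/T
ln(0.9480/0.9667) = -0.019534; /(270/360) = -0.026045
r_USD = 0.0321 + 0.026045 = 0.058145
r_USD = 5.81%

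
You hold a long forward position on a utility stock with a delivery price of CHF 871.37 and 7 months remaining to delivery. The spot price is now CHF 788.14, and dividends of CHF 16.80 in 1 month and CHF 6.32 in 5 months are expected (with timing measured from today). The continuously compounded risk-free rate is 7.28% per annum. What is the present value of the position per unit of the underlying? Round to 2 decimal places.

-CHF 69.83

PV(remaining dividends) I = 16.80·e^(−0.0728·1/12) + 6.32·e^(−0.0728·5/12) = 22.8296
Current forward F = (S − I)·e^(rT) = (788.14 − 22.8296)·e^(0.0728·7/12) = 765.3104 × 1.043381 = 798.5103
Value (long) = (F − K)·e^(−rT) = (798.5103 − 871.37) × 0.958422 = -69.8303
Value = -CHF 69.83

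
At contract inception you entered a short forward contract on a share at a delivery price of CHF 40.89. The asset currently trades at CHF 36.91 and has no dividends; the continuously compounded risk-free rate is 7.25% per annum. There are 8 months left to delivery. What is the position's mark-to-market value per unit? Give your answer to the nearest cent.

Current fair forward for the remaining 8 months: F = S·e^(r·T), r = 0.0725
F = 36.91 · e^(0.0725 × 8/12) = 36.91 × 1.049520 = 38.7378
Value of long forward = (F − K)·e^(−rT) = (38.7378 − 40.89) · e^(−0.0725·8/12)
= -2.1522 × 0.952816 = -2.05
Short position value = −(long value) = CHF 2.05

CHF 2.05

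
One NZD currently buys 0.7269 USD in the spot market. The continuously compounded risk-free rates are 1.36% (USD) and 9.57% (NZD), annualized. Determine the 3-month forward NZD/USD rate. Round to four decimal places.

0.7121

F = S·e^((r_USD − r_NZD)T) = 0.7269 · e^((0.0136 − 0.0957) × 3/12)
= 0.7269 · e^-0.020525 = 0.7269 × 0.979684
F = 0.7121 USD per NZD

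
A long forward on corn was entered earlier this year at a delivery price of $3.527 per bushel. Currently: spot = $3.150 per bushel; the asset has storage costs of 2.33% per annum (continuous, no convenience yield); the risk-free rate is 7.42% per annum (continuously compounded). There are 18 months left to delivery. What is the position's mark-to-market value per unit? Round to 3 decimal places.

$0.107 per bushel

Current fair forward for the remaining 18 months: F = S·e^((r + u)·T), (r + u) = 0.0742 + 0.0233 = 0.0975
F = 3.150 · e^(0.0975 × 18/12) = 3.150 × 1.157486 = 3.6461
Value of long forward = (F − K)·e^(−rT) = (3.6461 − 3.527) · e^(−0.0742·18/12)
= 0.1191 × 0.894670 = 0.107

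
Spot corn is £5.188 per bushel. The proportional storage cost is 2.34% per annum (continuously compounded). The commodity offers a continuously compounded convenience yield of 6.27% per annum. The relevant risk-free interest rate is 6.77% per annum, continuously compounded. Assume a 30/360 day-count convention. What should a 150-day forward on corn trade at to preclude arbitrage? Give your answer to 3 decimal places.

Net carry = r + u − y = 0.0677 + 0.0234 − 0.0627 = 0.0284
F = S·e^((r+u−y)T) = 5.188 · e^(0.0284 × 150/360) = 5.188 · e^0.011833
= 5.188 × 1.011903 = £5.250 per bushel

£5.250 per bushel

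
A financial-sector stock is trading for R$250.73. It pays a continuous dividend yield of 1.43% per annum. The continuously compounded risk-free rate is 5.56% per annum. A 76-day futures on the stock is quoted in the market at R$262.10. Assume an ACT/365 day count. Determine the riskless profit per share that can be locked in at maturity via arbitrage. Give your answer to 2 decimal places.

R$9.20 per share

Fair futures: F* = S·e^(carry·T), with carry = (r − q) = 0.0556 − 0.0143 = 0.0413
F* = 250.73 · e^(0.0413 × 76/365) = 250.73 · e^0.008599 = 250.73 × 1.008636 = R$252.8953
Market R$262.10 > fair R$252.8953: forward overpriced → cash-and-carry (buy spot, short the forward).
At maturity, profit = |F_mkt − F*| = |262.10 − 252.8953| = R$9.20 per share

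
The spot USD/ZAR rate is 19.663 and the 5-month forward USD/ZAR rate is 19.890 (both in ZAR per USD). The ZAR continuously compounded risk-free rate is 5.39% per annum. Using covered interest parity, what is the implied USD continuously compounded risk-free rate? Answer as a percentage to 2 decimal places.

F = S·e^((r_ZAR − r_USD)T) ⇒ r_USD = r_ZAR − ln(F/S)/T
ln(19.890/19.663) = 0.011478; /(5/12) = 0.027547
r_USD = 0.0539 − 0.027547 = 0.026353
r_USD = 2.64%

2.64%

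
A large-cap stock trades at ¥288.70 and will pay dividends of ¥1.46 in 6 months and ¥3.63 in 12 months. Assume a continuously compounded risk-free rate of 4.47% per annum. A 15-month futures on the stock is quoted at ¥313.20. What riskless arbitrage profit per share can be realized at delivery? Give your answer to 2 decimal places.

¥13.09 per share

PV(dividends) I = 1.46·e^(−0.0447·6/12) + 3.63·e^(−0.0447·12/12) = 4.8990
Fair futures F* = (S − I)·e^(rT) = (288.70 − 4.8990)·e^0.055875 = 283.8010 × 1.057465 = 300.1096
Market ¥313.20 > fair 300.1096: forward overpriced → cash-and-carry (borrow at r, buy the stock and collect the dividends, short the forward).
Profit at T = |F_mkt − F*| = |313.20 − 300.1096| = ¥13.09 per share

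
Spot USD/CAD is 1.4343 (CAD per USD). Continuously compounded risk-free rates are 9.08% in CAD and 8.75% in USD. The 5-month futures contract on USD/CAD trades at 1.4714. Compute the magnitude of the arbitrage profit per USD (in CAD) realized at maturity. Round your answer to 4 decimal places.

0.0351 per USD (in CAD)

Fair futures: F* = S·e^(carry·T), with carry = (r_CAD − r_USD) = 0.0908 − 0.0875 = 0.0033
F* = 1.4343 · e^(0.0033 × 5/12) = 1.4343 · e^0.001375 = 1.4343 × 1.001376 = 1.4363
Market 1.4714 > fair 1.4363: forward overpriced → cash-and-carry (buy spot, short the forward).
At maturity, profit = |F_mkt − F*| = |1.4714 − 1.4363| = 0.0351 per USD (in CAD)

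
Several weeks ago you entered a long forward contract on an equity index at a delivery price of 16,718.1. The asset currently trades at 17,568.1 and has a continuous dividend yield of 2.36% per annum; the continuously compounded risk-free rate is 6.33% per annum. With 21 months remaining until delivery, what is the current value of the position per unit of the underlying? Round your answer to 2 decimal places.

Current fair forward for the remaining 21 months: F = S·e^((r − q)·T), (r − q) = 0.0633 − 0.0236 = 0.0397
F = 17568.1 · e^(0.0397 × 21/12) = 17568.1 × 1.07194526 = 18832.0415
Value of long forward = (F − K)·e^(−rT) = (18832.0415 − 16718.1) · e^(−0.0633·21/12)
= 2113.9415 × 0.89514013 = 1892.27

1892.27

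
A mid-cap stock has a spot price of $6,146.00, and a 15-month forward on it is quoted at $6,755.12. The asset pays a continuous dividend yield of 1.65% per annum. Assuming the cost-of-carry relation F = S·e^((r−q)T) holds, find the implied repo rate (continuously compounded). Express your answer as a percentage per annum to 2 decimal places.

9.21%

From F = S·e^((r−q)T): (r − q) = ln(F/S)/T
ln(6755.12/6146.00) = ln(1.099108) = 0.094499
(r − q) = 0.094499 / (15/12) = 0.075599
r = ln(F/S)/T + q = 0.075599 + 0.0165 = 0.092099
r = 9.21%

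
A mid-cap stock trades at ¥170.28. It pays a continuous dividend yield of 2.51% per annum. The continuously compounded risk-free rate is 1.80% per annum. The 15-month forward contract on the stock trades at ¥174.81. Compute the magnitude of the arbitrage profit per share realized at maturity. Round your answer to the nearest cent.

¥6.03 per share

Fair forward: F* = S·e^(carry·T), with carry = (r − q) = 0.0180 − 0.0251 = -0.0071
F* = 170.28 · e^(-0.0071 × 15/12) = 170.28 · e^-0.008875 = 170.28 × 0.991164 = ¥168.7754
Market ¥174.81 > fair ¥168.7754: forward overpriced → cash-and-carry (buy spot, short the forward).
At maturity, profit = |F_mkt − F*| = |174.81 − 168.7754| = ¥6.03 per share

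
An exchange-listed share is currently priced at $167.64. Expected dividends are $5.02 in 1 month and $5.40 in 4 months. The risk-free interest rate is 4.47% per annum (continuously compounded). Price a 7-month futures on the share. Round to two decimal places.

$161.47

PV(dividends) I = 5.02·e^(−0.0447·1/12) + 5.40·e^(−0.0447·4/12)
I = 5.0013 + 5.3201 = 10.3214
F = (S − I)·e^(rT) = (167.64 − 10.3214) · e^(0.0447·7/12)
= 157.3186 · e^0.026075 = 157.3186 × 1.026418 = $161.47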